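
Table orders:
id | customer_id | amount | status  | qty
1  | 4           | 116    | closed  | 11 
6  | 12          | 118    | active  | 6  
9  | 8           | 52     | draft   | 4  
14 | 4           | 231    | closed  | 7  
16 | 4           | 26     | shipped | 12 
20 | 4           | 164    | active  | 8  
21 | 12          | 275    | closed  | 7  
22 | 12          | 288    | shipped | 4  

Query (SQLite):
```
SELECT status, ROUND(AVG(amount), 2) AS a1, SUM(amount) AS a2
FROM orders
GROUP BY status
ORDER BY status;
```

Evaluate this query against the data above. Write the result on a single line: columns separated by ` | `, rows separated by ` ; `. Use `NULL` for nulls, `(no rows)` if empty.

active | 141 | 282 ; closed | 207.33 | 622 ; draft | 52 | 52 ; shipped | 157 | 314

Group orders by status.
Per group compute: ROUND(AVG(amount), 2), SUM(amount).
  active: ids {6, 20} → ROUND(AVG(amount), 2)=141, SUM(amount)=282
  closed: ids {1, 14, 21} → ROUND(AVG(amount), 2)=207.33, SUM(amount)=622
  draft: ids {9} → ROUND(AVG(amount), 2)=52, SUM(amount)=52
  shipped: ids {16, 22} → ROUND(AVG(amount), 2)=157, SUM(amount)=314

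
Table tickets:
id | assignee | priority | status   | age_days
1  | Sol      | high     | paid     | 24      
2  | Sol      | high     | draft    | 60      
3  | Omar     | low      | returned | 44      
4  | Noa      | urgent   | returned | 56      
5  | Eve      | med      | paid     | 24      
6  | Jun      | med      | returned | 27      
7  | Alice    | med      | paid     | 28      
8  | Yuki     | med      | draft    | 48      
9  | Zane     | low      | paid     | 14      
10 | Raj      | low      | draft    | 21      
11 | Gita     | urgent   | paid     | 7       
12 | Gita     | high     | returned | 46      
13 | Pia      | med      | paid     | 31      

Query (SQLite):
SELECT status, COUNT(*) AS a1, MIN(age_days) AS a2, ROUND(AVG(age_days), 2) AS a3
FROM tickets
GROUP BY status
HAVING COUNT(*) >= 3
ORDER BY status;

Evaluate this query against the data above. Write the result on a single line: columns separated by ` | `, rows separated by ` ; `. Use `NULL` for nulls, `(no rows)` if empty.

draft | 3 | 21 | 43 ; paid | 6 | 7 | 21.33 ; returned | 4 | 27 | 43.25

Group tickets by status.
Per group compute: COUNT(*), MIN(age_days), ROUND(AVG(age_days), 2).
HAVING: drop groups with fewer than 3 rows.
  draft: ids {2, 8, 10} → COUNT(*)=3, MIN(age_days)=21, ROUND(AVG(age_days), 2)=43
  paid: ids {1, 5, 7, 9, 11, 13} → COUNT(*)=6, MIN(age_days)=7, ROUND(AVG(age_days), 2)=21.33
  returned: ids {3, 4, 6, 12} → COUNT(*)=4, MIN(age_days)=27, ROUND(AVG(age_days), 2)=43.25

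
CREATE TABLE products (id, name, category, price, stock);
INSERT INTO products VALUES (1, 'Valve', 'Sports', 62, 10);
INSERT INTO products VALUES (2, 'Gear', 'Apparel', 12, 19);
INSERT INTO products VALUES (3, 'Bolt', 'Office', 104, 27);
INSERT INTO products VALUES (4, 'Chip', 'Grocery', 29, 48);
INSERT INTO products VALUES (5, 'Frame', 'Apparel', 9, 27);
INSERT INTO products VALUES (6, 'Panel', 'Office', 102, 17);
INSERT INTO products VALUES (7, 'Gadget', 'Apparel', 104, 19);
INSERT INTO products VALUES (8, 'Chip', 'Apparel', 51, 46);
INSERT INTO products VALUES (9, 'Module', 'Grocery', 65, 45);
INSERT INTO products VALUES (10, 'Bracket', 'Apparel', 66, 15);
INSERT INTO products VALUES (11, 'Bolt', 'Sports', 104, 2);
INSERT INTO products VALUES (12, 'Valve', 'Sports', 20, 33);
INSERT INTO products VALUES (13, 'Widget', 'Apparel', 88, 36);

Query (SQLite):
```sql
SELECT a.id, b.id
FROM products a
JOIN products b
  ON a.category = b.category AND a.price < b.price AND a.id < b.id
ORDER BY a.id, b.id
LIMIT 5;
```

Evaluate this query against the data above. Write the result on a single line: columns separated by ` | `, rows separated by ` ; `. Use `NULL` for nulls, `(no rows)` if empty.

1 | 11 ; 2 | 7 ; 2 | 8 ; 2 | 10 ; 2 | 13

Pairs (a,b) with same category, a.price < b.price, a.id < b.id.
category groups: Apparel:{2,5,7,8,10,13} Grocery:{4,9} Office:{3,6} Sports:{1,11,12}
Ordered by (a.id, b.id); first 5.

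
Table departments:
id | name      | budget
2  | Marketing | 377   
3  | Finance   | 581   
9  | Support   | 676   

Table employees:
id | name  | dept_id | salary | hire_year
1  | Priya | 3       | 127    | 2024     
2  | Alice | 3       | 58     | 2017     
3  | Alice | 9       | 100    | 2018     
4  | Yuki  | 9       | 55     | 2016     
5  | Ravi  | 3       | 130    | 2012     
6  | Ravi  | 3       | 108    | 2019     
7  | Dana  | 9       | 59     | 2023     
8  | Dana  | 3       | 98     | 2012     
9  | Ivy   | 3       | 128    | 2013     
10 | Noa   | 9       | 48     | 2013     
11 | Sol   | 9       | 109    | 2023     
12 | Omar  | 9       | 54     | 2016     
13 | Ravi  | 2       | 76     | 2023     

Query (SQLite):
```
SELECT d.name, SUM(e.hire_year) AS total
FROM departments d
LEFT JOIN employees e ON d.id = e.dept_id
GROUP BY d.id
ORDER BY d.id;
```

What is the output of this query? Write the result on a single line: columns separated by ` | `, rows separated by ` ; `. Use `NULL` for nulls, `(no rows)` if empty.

Marketing | 2023 ; Finance | 12097 ; Support | 12109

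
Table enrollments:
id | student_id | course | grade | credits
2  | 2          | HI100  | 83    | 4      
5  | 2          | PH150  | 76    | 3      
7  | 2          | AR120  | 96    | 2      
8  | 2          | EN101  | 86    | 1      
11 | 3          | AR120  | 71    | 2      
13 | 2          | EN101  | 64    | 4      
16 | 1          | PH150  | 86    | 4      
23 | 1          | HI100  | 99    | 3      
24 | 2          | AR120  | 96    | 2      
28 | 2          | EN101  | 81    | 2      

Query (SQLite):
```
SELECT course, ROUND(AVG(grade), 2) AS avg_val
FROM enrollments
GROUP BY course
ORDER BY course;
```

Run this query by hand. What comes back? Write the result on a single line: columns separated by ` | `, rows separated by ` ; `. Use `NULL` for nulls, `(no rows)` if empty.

Partition enrollments by course; compute ROUND(AVG(grade), 2) within each group.
  AR120: ids {7, 11, 24} → ROUND(AVG(grade), 2)=87.67
  EN101: ids {8, 13, 28} → ROUND(AVG(grade), 2)=77
  HI100: ids {2, 23} → ROUND(AVG(grade), 2)=91
  PH150: ids {5, 16} → ROUND(AVG(grade), 2)=81

AR120 | 87.67 ; EN101 | 77 ; HI100 | 91 ; PH150 | 81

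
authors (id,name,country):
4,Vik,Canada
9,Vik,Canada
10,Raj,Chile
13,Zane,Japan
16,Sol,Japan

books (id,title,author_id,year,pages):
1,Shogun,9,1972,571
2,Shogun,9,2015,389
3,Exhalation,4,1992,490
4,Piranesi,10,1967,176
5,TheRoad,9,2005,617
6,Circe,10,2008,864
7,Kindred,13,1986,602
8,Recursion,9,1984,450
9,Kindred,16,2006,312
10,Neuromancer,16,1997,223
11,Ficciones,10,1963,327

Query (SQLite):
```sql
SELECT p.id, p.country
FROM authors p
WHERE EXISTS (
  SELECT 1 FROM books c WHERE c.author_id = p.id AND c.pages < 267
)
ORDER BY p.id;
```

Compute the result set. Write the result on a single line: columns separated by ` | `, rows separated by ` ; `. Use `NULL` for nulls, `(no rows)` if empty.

10 | Chile ; 16 | Japan

For each authors row, check whether any books with matching author_id has pages < 267.
Keep rows where that is true.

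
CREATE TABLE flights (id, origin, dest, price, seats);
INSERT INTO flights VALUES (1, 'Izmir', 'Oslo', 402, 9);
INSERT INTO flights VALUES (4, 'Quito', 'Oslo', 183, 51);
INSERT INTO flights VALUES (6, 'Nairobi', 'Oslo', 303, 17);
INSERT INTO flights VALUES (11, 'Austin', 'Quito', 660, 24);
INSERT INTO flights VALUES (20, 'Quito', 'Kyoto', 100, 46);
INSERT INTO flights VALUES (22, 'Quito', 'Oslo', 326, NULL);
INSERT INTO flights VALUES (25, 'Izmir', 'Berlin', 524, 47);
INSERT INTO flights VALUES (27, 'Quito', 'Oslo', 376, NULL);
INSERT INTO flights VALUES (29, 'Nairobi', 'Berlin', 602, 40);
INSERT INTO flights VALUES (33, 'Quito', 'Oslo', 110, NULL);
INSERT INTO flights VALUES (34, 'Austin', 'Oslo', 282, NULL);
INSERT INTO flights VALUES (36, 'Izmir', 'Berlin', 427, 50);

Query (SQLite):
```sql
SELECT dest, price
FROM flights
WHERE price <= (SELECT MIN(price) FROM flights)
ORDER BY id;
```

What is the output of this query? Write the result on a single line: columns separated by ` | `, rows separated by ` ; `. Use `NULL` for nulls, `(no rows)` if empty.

Scalar subquery: MIN(price) over all flights rows = 100.
Keep rows where price <= that value.

Kyoto | 100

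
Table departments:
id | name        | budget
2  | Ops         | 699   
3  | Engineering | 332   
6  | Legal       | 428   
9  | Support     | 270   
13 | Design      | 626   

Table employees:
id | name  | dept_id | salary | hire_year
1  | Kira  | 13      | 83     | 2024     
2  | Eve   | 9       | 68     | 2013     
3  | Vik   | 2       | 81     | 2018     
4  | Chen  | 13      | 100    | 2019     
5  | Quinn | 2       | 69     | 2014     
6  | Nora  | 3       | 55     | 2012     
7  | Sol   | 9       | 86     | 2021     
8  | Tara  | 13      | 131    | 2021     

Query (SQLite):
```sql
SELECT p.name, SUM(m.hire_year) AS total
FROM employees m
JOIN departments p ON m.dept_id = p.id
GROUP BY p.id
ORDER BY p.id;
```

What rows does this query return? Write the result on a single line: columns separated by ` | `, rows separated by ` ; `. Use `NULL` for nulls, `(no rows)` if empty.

Join each employees row to its departments via dept_id.
Group joined rows by departments.id; compute SUM(m.hire_year) per group.
  2: ids {3, 5} → SUM(m.hire_year)=4032
  3: ids {6} → SUM(m.hire_year)=2012
  9: ids {2, 7} → SUM(m.hire_year)=4034
  13: ids {1, 4, 8} → SUM(m.hire_year)=6064

Ops | 4032 ; Engineering | 2012 ; Support | 4034 ; Design | 6064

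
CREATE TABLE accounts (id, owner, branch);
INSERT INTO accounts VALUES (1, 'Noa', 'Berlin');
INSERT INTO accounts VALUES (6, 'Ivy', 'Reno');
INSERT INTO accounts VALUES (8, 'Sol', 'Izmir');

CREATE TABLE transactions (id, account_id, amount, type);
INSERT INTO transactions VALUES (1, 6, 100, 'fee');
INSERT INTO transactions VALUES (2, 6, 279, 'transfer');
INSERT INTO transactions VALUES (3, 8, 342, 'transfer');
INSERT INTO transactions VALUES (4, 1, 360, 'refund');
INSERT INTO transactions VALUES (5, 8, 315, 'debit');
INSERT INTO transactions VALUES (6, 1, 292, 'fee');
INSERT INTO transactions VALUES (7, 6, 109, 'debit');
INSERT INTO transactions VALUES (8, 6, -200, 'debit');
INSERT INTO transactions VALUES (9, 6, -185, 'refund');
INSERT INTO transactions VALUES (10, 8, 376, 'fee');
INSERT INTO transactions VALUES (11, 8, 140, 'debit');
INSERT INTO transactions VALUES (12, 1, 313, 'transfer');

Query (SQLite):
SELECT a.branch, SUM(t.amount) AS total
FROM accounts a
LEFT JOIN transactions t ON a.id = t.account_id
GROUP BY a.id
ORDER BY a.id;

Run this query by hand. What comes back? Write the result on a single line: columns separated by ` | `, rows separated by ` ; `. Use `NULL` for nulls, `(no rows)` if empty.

Berlin | 965 ; Reno | 103 ; Izmir | 1173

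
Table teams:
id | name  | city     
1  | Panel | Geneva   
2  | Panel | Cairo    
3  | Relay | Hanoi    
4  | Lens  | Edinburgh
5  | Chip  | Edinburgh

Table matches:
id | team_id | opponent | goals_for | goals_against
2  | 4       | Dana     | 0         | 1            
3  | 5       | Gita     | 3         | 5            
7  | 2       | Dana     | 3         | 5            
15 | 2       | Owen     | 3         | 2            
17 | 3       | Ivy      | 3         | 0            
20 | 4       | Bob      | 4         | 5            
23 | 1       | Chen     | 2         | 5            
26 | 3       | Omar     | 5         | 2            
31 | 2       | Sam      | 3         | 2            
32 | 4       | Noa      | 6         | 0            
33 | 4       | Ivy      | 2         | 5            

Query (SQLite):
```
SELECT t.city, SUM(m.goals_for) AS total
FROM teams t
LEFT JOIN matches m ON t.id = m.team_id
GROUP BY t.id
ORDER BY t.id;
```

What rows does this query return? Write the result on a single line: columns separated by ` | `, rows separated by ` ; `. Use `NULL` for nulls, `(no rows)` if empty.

LEFT JOIN keeps every teams row; unmatched ones get NULL for matches columns.
Group by teams.id and compute SUM(m.goals_for). SUM over an all-NULL group is NULL.
  1: ids {23} → SUM(m.goals_for)=2
  2: ids {7, 15, 31} → SUM(m.goals_for)=9
  3: ids {17, 26} → SUM(m.goals_for)=8
  4: ids {2, 20, 32, 33} → SUM(m.goals_for)=12
  5: ids {3} → SUM(m.goals_for)=3

Geneva | 2 ; Cairo | 9 ; Hanoi | 8 ; Edinburgh | 12 ; Edinburgh | 3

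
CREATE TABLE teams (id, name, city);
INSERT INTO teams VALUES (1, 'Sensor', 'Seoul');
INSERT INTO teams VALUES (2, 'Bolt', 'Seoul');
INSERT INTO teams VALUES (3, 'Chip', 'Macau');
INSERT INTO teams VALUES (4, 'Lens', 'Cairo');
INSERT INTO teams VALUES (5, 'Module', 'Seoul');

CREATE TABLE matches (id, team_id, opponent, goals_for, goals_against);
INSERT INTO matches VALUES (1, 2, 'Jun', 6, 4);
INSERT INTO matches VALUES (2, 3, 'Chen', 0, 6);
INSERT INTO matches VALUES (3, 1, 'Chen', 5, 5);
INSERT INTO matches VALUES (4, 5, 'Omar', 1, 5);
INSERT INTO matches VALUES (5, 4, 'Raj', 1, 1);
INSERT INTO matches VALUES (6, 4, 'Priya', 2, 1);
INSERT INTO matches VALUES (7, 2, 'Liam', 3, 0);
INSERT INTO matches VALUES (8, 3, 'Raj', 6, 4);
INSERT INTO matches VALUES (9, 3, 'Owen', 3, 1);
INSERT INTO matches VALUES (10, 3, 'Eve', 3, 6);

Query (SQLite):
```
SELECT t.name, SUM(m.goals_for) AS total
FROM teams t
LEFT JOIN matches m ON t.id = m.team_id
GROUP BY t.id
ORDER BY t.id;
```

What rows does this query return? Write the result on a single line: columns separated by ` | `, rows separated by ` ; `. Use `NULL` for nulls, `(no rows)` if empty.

Sensor | 5 ; Bolt | 9 ; Chip | 12 ; Lens | 3 ; Module | 1

LEFT JOIN keeps every teams row; unmatched ones get NULL for matches columns.
Group by teams.id and compute SUM(m.goals_for). SUM over an all-NULL group is NULL.
  1: ids {3} → SUM(m.goals_for)=5
  2: ids {1, 7} → SUM(m.goals_for)=9
  3: ids {2, 8, 9, 10} → SUM(m.goals_for)=12
  4: ids {5, 6} → SUM(m.goals_for)=3
  5: ids {4} → SUM(m.goals_for)=1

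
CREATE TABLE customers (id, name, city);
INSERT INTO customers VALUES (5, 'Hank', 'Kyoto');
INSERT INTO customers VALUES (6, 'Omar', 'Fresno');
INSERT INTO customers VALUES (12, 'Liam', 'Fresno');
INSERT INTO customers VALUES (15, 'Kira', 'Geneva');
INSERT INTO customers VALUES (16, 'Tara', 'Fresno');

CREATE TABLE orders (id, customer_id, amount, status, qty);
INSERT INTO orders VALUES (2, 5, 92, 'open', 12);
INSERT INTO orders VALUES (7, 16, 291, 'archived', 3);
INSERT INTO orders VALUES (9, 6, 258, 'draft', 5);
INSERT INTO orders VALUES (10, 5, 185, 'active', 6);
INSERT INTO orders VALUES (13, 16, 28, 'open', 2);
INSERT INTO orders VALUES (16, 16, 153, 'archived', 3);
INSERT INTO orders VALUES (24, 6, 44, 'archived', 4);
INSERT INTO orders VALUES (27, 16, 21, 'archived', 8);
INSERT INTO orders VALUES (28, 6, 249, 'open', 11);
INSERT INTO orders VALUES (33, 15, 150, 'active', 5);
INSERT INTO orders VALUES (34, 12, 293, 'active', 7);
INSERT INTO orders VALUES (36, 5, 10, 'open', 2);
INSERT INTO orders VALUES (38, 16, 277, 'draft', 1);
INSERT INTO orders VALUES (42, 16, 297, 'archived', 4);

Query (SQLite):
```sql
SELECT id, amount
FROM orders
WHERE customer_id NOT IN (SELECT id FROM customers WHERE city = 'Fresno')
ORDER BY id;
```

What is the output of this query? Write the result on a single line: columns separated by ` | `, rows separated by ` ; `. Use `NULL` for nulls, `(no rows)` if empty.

2 | 92 ; 10 | 185 ; 33 | 150 ; 36 | 10

Inner query: customers.id where city = 'Fresno'.
Outer: keep orders rows whose customer_id is not in that set.
Inner query → {6, 12, 16}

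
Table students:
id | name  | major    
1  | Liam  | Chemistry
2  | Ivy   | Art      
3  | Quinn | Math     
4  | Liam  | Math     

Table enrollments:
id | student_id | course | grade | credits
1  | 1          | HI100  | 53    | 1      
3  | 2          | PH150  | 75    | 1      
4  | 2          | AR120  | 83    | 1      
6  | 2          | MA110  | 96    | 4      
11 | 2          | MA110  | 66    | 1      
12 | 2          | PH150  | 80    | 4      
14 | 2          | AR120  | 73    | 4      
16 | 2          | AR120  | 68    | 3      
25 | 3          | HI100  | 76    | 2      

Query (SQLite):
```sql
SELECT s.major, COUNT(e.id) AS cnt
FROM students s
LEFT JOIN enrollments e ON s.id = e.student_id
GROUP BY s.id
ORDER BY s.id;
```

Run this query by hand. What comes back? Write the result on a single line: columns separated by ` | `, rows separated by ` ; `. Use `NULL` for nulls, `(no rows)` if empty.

LEFT JOIN keeps every students row; unmatched ones get NULL for enrollments columns.
Group by students.id and compute COUNT(e.id). COUNT(col) of an all-NULL group is 0.
  1: ids {1} → COUNT(e.id)=1
  2: ids {3, 4, 6, 11, 12, 14, 16} → COUNT(e.id)=7
  3: ids {25} → COUNT(e.id)=1
  4: ids {—} → COUNT(e.id)=0

Chemistry | 1 ; Art | 7 ; Math | 1 ; Math | 0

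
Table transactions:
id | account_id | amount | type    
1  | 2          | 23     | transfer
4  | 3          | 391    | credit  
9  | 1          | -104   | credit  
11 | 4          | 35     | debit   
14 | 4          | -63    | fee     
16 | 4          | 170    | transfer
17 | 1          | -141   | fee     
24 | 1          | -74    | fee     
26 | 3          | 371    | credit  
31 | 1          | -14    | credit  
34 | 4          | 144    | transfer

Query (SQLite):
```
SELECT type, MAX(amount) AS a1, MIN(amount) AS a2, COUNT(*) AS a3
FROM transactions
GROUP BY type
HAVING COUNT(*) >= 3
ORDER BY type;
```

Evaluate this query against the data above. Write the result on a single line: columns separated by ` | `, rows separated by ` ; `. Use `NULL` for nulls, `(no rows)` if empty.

credit | 391 | -104 | 4 ; fee | -63 | -141 | 3 ; transfer | 170 | 23 | 3

Group transactions by type.
Per group compute: MAX(amount), MIN(amount), COUNT(*).
HAVING: drop groups with fewer than 3 rows.
  credit: ids {4, 9, 26, 31} → MAX(amount)=391, MIN(amount)=-104, COUNT(*)=4
  debit: ids {11} → MAX(amount)=35, MIN(amount)=35, COUNT(*)=1
  fee: ids {14, 17, 24} → MAX(amount)=-63, MIN(amount)=-141, COUNT(*)=3
  transfer: ids {1, 16, 34} → MAX(amount)=170, MIN(amount)=23, COUNT(*)=3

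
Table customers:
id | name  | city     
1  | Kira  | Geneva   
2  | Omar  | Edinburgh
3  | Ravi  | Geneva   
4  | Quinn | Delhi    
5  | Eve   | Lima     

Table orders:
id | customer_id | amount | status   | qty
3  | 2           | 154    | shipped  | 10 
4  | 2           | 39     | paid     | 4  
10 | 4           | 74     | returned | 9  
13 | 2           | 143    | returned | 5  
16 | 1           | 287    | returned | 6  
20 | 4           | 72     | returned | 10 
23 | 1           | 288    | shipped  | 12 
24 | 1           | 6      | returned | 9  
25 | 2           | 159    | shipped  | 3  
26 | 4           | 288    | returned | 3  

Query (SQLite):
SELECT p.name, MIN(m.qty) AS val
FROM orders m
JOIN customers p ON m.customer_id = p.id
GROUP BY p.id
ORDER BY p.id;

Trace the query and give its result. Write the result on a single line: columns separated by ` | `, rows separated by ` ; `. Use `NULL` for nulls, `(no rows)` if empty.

Join each orders row to its customers via customer_id.
Group joined rows by customers.id; compute MIN(m.qty) per group.
  1: ids {16, 23, 24} → MIN(m.qty)=6
  2: ids {3, 4, 13, 25} → MIN(m.qty)=3
  4: ids {10, 20, 26} → MIN(m.qty)=3

Kira | 6 ; Omar | 3 ; Quinn | 3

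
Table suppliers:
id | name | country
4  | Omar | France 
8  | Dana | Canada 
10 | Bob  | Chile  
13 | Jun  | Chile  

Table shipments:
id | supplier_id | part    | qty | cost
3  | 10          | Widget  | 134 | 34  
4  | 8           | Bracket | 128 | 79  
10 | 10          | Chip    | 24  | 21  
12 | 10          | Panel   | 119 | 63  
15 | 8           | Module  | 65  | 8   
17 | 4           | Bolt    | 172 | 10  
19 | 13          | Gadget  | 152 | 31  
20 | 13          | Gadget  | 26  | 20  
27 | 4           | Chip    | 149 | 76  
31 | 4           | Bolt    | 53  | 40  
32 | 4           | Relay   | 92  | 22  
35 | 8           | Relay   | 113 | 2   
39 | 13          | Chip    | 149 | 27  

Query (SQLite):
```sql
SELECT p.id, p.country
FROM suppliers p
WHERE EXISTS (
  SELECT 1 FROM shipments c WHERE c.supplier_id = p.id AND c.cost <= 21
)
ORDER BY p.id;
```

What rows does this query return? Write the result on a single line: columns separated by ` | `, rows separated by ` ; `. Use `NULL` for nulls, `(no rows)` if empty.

For each suppliers row, check whether any shipments with matching supplier_id has cost <= 21.
Keep rows where that is true.

4 | France ; 8 | Canada ; 10 | Chile ; 13 | Chile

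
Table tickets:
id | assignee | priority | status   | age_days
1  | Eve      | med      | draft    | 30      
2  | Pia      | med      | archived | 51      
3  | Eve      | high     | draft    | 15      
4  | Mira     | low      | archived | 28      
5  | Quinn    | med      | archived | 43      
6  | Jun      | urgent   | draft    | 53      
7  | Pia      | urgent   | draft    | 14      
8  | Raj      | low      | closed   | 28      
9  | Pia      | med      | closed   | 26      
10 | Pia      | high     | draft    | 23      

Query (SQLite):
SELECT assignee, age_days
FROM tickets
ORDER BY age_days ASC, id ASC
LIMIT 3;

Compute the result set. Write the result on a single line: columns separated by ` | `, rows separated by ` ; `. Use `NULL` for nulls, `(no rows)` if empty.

Pia | 14 ; Eve | 15 ; Pia | 23

Sort by age_days asc, tiebreak id asc: (14, id=7), (15, id=3), (23, id=10), (26, id=9), (28, id=4), (28, id=8) …. Take first 3.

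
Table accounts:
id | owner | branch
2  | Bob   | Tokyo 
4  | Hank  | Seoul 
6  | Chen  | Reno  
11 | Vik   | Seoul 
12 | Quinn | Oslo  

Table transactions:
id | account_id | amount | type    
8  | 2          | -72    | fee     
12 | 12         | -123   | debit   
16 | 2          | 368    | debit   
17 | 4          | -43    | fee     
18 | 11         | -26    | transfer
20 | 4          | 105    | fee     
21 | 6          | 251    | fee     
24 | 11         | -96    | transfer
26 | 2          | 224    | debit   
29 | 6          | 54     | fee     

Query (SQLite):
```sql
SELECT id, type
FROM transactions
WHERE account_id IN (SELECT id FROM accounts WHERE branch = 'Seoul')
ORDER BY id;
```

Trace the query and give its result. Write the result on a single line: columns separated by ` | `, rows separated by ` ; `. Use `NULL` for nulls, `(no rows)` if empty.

17 | fee ; 18 | transfer ; 20 | fee ; 24 | transfer

Inner query: accounts.id where branch = 'Seoul'.
Outer: keep transactions rows whose account_id is in that set.
Inner query → {4, 11}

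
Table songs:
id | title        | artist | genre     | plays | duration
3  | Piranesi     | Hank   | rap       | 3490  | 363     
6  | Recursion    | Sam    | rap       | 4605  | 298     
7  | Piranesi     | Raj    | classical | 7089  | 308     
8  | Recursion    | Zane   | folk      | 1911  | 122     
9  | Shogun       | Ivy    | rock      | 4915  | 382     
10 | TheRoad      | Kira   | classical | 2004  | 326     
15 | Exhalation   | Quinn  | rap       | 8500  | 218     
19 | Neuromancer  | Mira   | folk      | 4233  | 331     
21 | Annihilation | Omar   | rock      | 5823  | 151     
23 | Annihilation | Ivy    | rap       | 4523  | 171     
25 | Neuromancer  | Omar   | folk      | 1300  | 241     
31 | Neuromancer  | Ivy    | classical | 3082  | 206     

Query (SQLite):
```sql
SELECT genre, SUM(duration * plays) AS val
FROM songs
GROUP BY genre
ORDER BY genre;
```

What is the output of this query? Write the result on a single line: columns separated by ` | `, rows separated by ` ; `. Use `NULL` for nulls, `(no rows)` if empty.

For each row compute duration * plays.
Group by genre; take SUM of the expression per group.
  classical: ids {7, 10, 31} → SUM(duration * plays)=3471608
  folk: ids {8, 19, 25} → SUM(duration * plays)=1947565
  rap: ids {3, 6, 15, 23} → SUM(duration * plays)=5265593
  rock: ids {9, 21} → SUM(duration * plays)=2756803

classical | 3471608 ; folk | 1947565 ; rap | 5265593 ; rock | 2756803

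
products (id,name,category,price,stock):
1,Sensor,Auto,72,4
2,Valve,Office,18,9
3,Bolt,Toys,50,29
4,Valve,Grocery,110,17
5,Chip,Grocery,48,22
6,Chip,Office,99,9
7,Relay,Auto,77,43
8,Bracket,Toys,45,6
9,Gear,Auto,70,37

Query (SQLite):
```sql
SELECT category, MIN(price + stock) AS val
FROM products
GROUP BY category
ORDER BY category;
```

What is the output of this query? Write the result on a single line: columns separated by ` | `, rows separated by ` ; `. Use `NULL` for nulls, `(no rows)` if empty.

Auto | 76 ; Grocery | 70 ; Office | 27 ; Toys | 51

For each row compute price + stock.
Group by category; take MIN of the expression per group.
  Auto: ids {1, 7, 9} → MIN(price + stock)=76
  Grocery: ids {4, 5} → MIN(price + stock)=70
  Office: ids {2, 6} → MIN(price + stock)=27
  Toys: ids {3, 8} → MIN(price + stock)=51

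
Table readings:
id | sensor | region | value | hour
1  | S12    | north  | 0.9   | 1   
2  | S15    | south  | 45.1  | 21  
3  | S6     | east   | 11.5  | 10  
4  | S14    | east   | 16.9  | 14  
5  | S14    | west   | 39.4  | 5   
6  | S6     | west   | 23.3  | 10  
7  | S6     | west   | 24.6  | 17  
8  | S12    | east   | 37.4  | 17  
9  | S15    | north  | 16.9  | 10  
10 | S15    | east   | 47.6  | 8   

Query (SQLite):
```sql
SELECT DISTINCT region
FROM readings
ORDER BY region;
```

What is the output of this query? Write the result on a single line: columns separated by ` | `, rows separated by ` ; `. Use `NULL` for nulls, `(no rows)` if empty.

east ; north ; south ; west

Collect distinct region values from readings.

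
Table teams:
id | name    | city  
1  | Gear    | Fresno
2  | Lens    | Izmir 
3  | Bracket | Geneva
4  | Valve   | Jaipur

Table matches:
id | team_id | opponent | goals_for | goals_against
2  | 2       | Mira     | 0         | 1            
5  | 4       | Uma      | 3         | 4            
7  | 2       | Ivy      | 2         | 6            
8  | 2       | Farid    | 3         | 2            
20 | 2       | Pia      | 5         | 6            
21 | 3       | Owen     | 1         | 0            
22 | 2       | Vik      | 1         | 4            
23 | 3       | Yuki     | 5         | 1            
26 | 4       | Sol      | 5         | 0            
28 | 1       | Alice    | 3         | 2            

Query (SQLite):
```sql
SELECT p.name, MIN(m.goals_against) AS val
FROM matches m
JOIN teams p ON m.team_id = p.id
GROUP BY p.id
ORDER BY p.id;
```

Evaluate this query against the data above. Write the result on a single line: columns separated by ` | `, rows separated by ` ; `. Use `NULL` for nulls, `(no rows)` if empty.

Join each matches row to its teams via team_id.
Group joined rows by teams.id; compute MIN(m.goals_against) per group.
  1: ids {28} → MIN(m.goals_against)=2
  2: ids {2, 7, 8, 20, 22} → MIN(m.goals_against)=1
  3: ids {21, 23} → MIN(m.goals_against)=0
  4: ids {5, 26} → MIN(m.goals_against)=0

Gear | 2 ; Lens | 1 ; Bracket | 0 ; Valve | 0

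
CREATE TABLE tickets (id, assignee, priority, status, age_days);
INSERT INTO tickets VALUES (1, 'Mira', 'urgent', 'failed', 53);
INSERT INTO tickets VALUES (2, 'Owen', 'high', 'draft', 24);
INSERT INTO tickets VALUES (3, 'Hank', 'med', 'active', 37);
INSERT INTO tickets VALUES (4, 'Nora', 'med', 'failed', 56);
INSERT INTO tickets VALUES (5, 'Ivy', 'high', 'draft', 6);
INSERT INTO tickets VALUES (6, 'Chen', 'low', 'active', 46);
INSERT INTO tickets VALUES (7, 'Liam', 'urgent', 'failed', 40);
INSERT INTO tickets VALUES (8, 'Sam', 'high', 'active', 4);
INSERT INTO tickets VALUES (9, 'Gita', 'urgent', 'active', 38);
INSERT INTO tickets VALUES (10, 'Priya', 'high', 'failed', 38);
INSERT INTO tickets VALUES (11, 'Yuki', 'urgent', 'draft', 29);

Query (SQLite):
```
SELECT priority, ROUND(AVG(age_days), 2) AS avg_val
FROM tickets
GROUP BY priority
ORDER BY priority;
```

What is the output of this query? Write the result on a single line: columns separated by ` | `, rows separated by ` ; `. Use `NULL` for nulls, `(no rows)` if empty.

Partition tickets by priority; compute ROUND(AVG(age_days), 2) within each group.
  high: ids {2, 5, 8, 10} → ROUND(AVG(age_days), 2)=18
  low: ids {6} → ROUND(AVG(age_days), 2)=46
  med: ids {3, 4} → ROUND(AVG(age_days), 2)=46.5
  urgent: ids {1, 7, 9, 11} → ROUND(AVG(age_days), 2)=40

high | 18 ; low | 46 ; med | 46.5 ; urgent | 40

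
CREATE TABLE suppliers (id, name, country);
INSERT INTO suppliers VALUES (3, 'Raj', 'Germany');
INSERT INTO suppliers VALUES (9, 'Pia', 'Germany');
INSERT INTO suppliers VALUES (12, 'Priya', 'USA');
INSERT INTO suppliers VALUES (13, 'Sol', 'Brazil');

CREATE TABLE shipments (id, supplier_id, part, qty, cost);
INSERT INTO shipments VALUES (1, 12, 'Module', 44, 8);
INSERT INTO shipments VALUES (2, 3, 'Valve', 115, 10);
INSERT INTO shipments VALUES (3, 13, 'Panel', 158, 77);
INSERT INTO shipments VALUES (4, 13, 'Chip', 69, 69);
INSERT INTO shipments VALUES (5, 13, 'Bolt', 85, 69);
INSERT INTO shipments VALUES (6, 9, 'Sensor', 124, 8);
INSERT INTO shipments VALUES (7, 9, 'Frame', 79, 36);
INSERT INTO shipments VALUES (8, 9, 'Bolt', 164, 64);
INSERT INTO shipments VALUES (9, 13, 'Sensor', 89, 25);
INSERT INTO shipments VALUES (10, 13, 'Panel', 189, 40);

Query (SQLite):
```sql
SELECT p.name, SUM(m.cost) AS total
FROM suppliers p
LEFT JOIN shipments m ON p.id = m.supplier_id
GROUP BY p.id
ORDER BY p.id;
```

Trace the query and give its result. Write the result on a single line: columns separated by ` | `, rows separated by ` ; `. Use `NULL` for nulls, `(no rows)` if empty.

Raj | 10 ; Pia | 108 ; Priya | 8 ; Sol | 280

LEFT JOIN keeps every suppliers row; unmatched ones get NULL for shipments columns.
Group by suppliers.id and compute SUM(m.cost). SUM over an all-NULL group is NULL.
  3: ids {2} → SUM(m.cost)=10
  9: ids {6, 7, 8} → SUM(m.cost)=108
  12: ids {1} → SUM(m.cost)=8
  13: ids {3, 4, 5, 9, 10} → SUM(m.cost)=280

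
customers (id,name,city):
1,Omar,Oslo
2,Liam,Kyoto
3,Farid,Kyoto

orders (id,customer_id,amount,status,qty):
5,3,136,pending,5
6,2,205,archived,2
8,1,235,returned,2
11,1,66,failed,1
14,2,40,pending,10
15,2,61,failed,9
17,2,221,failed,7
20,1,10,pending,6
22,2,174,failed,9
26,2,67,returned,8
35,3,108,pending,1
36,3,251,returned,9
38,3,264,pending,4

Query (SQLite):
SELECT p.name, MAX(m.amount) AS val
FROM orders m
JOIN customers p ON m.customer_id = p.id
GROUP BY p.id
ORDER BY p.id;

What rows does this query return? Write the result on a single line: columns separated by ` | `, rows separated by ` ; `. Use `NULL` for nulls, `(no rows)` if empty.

Omar | 235 ; Liam | 221 ; Farid | 264

Join each orders row to its customers via customer_id.
Group joined rows by customers.id; compute MAX(m.amount) per group.
  1: ids {8, 11, 20} → MAX(m.amount)=235
  2: ids {6, 14, 15, 17, 22, 26} → MAX(m.amount)=221
  3: ids {5, 35, 36, 38} → MAX(m.amount)=264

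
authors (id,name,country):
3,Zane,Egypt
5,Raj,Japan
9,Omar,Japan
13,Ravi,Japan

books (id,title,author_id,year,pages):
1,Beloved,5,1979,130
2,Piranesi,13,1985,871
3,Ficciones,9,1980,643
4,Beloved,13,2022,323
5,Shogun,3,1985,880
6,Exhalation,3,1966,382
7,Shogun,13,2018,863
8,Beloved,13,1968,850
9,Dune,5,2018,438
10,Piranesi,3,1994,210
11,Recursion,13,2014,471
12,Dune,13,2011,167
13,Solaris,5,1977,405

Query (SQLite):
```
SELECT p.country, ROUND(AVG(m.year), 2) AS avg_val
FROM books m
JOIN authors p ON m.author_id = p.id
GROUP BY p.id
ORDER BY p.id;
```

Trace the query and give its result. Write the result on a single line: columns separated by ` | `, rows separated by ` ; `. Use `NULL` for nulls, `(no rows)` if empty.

Egypt | 1981.67 ; Japan | 1991.33 ; Japan | 1980 ; Japan | 2003

Join each books row to its authors via author_id.
Group joined rows by authors.id; compute ROUND(AVG(m.year), 2) per group.
  3: ids {5, 6, 10} → ROUND(AVG(m.year), 2)=1981.67
  5: ids {1, 9, 13} → ROUND(AVG(m.year), 2)=1991.33
  9: ids {3} → ROUND(AVG(m.year), 2)=1980
  13: ids {2, 4, 7, 8, 11, 12} → ROUND(AVG(m.year), 2)=2003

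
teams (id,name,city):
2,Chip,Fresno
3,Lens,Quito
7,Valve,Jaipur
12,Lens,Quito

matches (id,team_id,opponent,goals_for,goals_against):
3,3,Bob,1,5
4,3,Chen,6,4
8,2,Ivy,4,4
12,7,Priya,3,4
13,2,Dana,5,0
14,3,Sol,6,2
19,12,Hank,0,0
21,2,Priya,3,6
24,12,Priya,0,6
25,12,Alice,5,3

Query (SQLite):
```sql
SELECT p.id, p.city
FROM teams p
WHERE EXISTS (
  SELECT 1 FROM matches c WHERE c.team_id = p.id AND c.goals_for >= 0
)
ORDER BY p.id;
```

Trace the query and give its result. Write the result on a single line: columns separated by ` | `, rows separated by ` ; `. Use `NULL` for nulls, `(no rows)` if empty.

For each teams row, check whether any matches with matching team_id has goals_for >= 0.
Keep rows where that is true.

2 | Fresno ; 3 | Quito ; 7 | Jaipur ; 12 | Quito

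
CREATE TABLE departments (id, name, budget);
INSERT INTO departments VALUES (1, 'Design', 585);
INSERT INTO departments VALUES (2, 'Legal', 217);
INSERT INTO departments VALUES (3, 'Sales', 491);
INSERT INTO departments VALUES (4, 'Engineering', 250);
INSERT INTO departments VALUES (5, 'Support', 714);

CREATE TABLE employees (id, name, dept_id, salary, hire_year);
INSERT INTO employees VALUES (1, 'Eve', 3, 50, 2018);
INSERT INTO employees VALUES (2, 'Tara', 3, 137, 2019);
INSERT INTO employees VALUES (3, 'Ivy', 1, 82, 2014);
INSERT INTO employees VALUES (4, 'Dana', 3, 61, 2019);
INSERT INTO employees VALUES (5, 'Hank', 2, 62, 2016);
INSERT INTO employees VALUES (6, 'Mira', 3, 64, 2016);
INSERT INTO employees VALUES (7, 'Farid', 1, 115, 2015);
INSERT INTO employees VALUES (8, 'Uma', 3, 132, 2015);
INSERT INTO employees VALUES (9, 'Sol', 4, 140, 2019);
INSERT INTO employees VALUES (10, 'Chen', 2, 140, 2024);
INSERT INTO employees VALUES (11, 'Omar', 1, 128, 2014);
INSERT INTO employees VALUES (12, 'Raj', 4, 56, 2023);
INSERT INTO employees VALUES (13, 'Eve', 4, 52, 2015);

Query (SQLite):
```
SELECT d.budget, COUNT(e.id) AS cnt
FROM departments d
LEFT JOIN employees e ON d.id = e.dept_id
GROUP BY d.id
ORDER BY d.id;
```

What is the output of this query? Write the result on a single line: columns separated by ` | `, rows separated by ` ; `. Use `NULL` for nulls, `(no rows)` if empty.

LEFT JOIN keeps every departments row; unmatched ones get NULL for employees columns.
Group by departments.id and compute COUNT(e.id). COUNT(col) of an all-NULL group is 0.
  1: ids {3, 7, 11} → COUNT(e.id)=3
  2: ids {5, 10} → COUNT(e.id)=2
  3: ids {1, 2, 4, 6, 8} → COUNT(e.id)=5
  4: ids {9, 12, 13} → COUNT(e.id)=3
  5: ids {—} → COUNT(e.id)=0

585 | 3 ; 217 | 2 ; 491 | 5 ; 250 | 3 ; 714 | 0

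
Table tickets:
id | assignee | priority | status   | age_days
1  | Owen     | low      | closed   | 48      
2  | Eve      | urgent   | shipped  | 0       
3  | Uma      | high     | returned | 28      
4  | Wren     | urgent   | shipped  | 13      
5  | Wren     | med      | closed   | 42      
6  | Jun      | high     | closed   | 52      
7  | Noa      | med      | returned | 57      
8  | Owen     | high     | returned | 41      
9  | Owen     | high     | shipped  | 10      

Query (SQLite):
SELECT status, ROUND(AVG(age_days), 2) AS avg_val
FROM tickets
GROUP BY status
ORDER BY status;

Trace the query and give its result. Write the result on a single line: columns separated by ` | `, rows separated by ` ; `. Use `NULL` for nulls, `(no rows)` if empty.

closed | 47.33 ; returned | 42 ; shipped | 7.67

Partition tickets by status; compute ROUND(AVG(age_days), 2) within each group.
  closed: ids {1, 5, 6} → ROUND(AVG(age_days), 2)=47.33
  returned: ids {3, 7, 8} → ROUND(AVG(age_days), 2)=42
  shipped: ids {2, 4, 9} → ROUND(AVG(age_days), 2)=7.67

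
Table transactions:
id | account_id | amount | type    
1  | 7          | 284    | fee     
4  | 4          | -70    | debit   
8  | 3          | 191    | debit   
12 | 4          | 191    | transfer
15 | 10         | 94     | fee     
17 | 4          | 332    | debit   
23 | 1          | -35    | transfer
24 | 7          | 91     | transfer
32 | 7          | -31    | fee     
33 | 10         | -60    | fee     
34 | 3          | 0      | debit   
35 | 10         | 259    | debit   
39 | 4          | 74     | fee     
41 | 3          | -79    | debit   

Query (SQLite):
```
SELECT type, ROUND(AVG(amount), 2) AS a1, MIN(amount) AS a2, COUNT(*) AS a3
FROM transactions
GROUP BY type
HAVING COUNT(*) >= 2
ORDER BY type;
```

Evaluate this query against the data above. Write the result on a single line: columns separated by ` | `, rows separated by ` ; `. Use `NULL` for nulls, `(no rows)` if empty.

debit | 105.5 | -79 | 6 ; fee | 72.2 | -60 | 5 ; transfer | 82.33 | -35 | 3

Group transactions by type.
Per group compute: ROUND(AVG(amount), 2), MIN(amount), COUNT(*).
HAVING: drop groups with fewer than 2 rows.
  debit: ids {4, 8, 17, 34, 35, 41} → ROUND(AVG(amount), 2)=105.5, MIN(amount)=-79, COUNT(*)=6
  fee: ids {1, 15, 32, 33, 39} → ROUND(AVG(amount), 2)=72.2, MIN(amount)=-60, COUNT(*)=5
  transfer: ids {12, 23, 24} → ROUND(AVG(amount), 2)=82.33, MIN(amount)=-35, COUNT(*)=3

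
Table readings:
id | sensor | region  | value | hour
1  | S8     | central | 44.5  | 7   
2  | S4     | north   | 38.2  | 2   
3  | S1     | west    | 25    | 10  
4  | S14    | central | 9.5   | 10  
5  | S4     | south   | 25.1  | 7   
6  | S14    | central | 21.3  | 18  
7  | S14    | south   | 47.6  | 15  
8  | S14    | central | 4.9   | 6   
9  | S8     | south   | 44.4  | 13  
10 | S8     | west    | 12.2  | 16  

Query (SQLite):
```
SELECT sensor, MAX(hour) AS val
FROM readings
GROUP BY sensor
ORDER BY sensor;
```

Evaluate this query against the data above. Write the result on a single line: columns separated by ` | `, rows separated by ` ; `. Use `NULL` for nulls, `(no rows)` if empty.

S1 | 10 ; S14 | 18 ; S4 | 7 ; S8 | 16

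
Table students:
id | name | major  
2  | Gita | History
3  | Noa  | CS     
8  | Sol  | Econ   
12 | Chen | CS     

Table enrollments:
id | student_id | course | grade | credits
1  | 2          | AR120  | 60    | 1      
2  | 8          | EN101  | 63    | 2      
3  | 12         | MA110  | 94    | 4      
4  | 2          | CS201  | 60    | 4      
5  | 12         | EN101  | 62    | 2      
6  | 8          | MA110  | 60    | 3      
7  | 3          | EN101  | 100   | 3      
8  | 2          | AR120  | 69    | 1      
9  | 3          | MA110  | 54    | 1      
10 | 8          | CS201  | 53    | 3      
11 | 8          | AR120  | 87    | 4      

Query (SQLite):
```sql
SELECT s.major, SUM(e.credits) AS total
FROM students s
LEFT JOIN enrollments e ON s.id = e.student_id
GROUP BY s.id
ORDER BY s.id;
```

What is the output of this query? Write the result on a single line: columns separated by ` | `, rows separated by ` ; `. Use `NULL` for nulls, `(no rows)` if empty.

LEFT JOIN keeps every students row; unmatched ones get NULL for enrollments columns.
Group by students.id and compute SUM(e.credits). SUM over an all-NULL group is NULL.
  2: ids {1, 4, 8} → SUM(e.credits)=6
  3: ids {7, 9} → SUM(e.credits)=4
  8: ids {2, 6, 10, 11} → SUM(e.credits)=12
  12: ids {3, 5} → SUM(e.credits)=6

History | 6 ; CS | 4 ; Econ | 12 ; CS | 6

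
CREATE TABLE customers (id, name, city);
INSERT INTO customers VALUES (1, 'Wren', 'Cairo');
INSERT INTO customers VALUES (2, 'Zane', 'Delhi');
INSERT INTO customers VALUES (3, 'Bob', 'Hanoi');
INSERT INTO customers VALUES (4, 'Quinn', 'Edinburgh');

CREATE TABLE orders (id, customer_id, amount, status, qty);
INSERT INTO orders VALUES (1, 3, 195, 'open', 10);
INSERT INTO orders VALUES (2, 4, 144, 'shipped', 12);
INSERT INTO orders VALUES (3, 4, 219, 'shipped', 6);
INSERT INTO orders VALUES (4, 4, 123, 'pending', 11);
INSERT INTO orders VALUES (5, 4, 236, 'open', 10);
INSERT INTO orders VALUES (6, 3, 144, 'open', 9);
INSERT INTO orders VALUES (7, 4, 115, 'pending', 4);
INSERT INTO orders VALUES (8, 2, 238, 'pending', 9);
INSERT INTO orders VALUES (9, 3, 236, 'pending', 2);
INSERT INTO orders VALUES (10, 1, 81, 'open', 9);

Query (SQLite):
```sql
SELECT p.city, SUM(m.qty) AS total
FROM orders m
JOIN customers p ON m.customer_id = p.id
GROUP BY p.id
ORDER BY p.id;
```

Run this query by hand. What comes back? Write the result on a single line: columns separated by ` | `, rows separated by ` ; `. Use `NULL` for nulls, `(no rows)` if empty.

Cairo | 9 ; Delhi | 9 ; Hanoi | 21 ; Edinburgh | 43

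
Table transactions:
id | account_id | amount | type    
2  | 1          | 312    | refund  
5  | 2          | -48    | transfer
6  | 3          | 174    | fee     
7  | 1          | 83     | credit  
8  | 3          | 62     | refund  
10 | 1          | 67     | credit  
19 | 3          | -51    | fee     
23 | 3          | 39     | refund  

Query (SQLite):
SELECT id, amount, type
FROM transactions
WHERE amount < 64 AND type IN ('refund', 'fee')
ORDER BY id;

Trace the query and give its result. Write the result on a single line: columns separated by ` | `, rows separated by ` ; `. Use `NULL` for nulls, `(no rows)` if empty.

amount < 64: ids {5, 8, 19, 23}
type IN ('refund', 'fee'): ids {2, 6, 8, 19, 23}
Combine with AND.

8 | 62 | refund ; 19 | -51 | fee ; 23 | 39 | refund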